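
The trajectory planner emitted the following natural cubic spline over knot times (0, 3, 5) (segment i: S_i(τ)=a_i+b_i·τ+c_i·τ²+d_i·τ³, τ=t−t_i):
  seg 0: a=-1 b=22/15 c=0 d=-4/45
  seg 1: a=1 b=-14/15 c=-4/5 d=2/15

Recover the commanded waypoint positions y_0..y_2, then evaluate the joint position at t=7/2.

y_0 = S_0(0) = a_0 = -1
y_1 = S_1(0) = a_1 = 1
y_2 = S_1(2) = -3
t_q=7/2 is in segment 1 (τ=1/2); S_1(τ)=7/20

y_0=-1 y_1=1 y_2=-3
S(7/2) = 7/20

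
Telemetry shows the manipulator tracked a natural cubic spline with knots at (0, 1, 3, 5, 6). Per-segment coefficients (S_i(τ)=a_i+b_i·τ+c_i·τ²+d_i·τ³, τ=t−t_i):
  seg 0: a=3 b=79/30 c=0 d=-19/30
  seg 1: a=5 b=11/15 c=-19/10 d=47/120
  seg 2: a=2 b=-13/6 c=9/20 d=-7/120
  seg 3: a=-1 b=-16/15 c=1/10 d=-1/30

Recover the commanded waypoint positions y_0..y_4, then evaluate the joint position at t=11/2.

y_0 = S_0(0) = a_0 = 3
y_1 = S_1(0) = a_1 = 5
y_2 = S_2(0) = a_2 = 2
y_3 = S_3(0) = a_3 = -1
y_4 = S_3(1) = -2
t_q=11/2 is in segment 3 (τ=1/2); S_3(τ)=-121/80

y_0=3 y_1=5 y_2=2 y_3=-1 y_4=-2
S(11/2) = -121/80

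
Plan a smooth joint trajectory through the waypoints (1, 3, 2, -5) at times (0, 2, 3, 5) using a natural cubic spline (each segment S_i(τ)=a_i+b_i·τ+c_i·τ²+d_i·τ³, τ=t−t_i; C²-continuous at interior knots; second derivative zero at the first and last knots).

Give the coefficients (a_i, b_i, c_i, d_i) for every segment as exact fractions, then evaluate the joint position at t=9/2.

  seg 0: a=1 b=54/35 c=0 d=-19/140
  seg 1: a=3 b=-3/35 c=-57/70 d=-1/10
  seg 2: a=2 b=-141/70 c=-39/35 d=13/70
S(9/2) = -325/112

Δ: Δ0=1, Δ1=-1, Δ2=-7/2
row 1: diag=6, rhs=-12; c'=1/6, d'=-2
row 2: denom=6−1·1/6=35/6; d'=(-15−1·-2)/(35/6)=-78/35
back: M2=-78/35
back: M1=-2−1/6·-78/35=-57/35
M: M0=0, M1=-57/35, M2=-78/35, M3=0
seg 0: a=1, c=M0/2=0, d=(M1−M0)/(6·2)=-19/140, b=Δ0−h0·(2M0+M1)/6=54/35
seg 1: a=3, c=M1/2=-57/70, d=(M2−M1)/(6·1)=-1/10, b=Δ1−h1·(2M1+M2)/6=-3/35
seg 2: a=2, c=M2/2=-39/35, d=(M3−M2)/(6·2)=13/70, b=Δ2−h2·(2M2+M3)/6=-141/70
t_q=9/2 → seg 2, τ=3/2; S=2+-141/70·τ+-39/35·τ²+13/70·τ³=-325/112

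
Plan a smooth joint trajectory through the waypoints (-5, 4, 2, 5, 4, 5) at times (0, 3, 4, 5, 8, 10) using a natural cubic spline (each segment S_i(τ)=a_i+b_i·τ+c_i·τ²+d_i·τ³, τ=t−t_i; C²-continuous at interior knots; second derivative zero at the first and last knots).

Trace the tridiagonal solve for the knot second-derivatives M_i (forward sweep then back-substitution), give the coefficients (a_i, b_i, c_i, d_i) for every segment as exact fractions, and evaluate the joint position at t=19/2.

  seg 0: a=-5 b=23291/4242 c=0 d=-10565/38178
  seg 1: a=4 b=-4202/2121 c=-10565/4242 d=3495/1414
  seg 2: a=2 b=1921/4242 c=10445/2121 d=-10085/4242
  seg 3: a=5 b=2241/707 c=-9365/4242 d=13235/38178
  seg 4: a=4 b=-1013/1414 c=645/707 d=-215/1414
S(19/2) = 50507/11312

Δ: Δ0=3, Δ1=-2, Δ2=3, Δ3=-1/3, Δ4=1/2
row 1: diag=8, rhs=-30; c'=1/8, d'=-15/4
row 2: denom=4−1·1/8=31/8; d'=(30−1·-15/4)/(31/8)=270/31
row 3: denom=8−1·8/31=240/31; d'=(-20−1·270/31)/(240/31)=-89/24
row 4: denom=10−3·31/80=707/80; d'=(5−3·-89/24)/(707/80)=1290/707
back: M4=1290/707
back: M3=-89/24−31/80·1290/707=-9365/2121
back: M2=270/31−8/31·-9365/2121=20890/2121
back: M1=-15/4−1/8·20890/2121=-10565/2121
M: M0=0, M1=-10565/2121, M2=20890/2121, M3=-9365/2121, M4=1290/707, M5=0
seg 0: a=-5, c=M0/2=0, d=(M1−M0)/(6·3)=-10565/38178, b=Δ0−h0·(2M0+M1)/6=23291/4242
seg 1: a=4, c=M1/2=-10565/4242, d=(M2−M1)/(6·1)=3495/1414, b=Δ1−h1·(2M1+M2)/6=-4202/2121
seg 2: a=2, c=M2/2=10445/2121, d=(M3−M2)/(6·1)=-10085/4242, b=Δ2−h2·(2M2+M3)/6=1921/4242
seg 3: a=5, c=M3/2=-9365/4242, d=(M4−M3)/(6·3)=13235/38178, b=Δ3−h3·(2M3+M4)/6=2241/707
seg 4: a=4, c=M4/2=645/707, d=(M5−M4)/(6·2)=-215/1414, b=Δ4−h4·(2M4+M5)/6=-1013/1414
t_q=19/2 → seg 4, τ=3/2; S=4+-1013/1414·τ+645/707·τ²+-215/1414·τ³=50507/11312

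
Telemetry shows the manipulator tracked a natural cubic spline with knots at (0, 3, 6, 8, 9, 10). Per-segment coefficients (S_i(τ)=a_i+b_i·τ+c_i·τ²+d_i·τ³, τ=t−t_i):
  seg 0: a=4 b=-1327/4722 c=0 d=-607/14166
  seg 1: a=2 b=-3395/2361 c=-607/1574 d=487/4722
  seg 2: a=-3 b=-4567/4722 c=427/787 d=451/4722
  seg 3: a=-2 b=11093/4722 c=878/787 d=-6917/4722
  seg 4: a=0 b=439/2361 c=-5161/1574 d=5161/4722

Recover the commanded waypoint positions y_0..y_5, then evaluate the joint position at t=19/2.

y_0=4 y_1=2 y_2=-3 y_3=-2 y_4=0 y_5=-2
S(19/2) = -7431/12592

y_0 = S_0(0) = a_0 = 4
y_1 = S_1(0) = a_1 = 2
y_2 = S_2(0) = a_2 = -3
y_3 = S_3(0) = a_3 = -2
y_4 = S_4(0) = a_4 = 0
y_5 = S_4(1) = -2
t_q=19/2 is in segment 4 (τ=1/2); S_4(τ)=-7431/12592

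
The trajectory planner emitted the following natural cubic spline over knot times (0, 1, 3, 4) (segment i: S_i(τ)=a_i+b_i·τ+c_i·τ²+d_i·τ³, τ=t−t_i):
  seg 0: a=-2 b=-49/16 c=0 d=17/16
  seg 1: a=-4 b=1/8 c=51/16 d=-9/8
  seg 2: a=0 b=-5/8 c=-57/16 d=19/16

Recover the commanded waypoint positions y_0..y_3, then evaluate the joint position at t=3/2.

y_0 = S_0(0) = a_0 = -2
y_1 = S_1(0) = a_1 = -4
y_2 = S_2(0) = a_2 = 0
y_3 = S_2(1) = -3
t_q=3/2 is in segment 1 (τ=1/2); S_1(τ)=-105/32

y_0=-2 y_1=-4 y_2=0 y_3=-3
S(3/2) = -105/32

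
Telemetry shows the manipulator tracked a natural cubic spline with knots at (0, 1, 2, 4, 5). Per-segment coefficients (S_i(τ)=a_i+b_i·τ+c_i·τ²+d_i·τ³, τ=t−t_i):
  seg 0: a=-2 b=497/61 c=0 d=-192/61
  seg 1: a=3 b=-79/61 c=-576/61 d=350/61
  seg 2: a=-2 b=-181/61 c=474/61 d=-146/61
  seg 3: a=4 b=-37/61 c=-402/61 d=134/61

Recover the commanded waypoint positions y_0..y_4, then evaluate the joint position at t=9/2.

y_0 = S_0(0) = a_0 = -2
y_1 = S_1(0) = a_1 = 3
y_2 = S_2(0) = a_2 = -2
y_3 = S_3(0) = a_3 = 4
y_4 = S_3(1) = -1
t_q=9/2 is in segment 3 (τ=1/2); S_3(τ)=567/244

y_0=-2 y_1=3 y_2=-2 y_3=4 y_4=-1
S(9/2) = 567/244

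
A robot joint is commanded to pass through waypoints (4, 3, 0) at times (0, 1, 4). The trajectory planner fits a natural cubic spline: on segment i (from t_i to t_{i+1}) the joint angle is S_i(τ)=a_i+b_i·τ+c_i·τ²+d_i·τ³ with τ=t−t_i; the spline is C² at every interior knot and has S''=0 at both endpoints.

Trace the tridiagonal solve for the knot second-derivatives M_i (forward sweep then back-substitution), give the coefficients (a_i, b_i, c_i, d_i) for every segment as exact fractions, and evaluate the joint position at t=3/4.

Δ: Δ0=-1, Δ1=-1
row 1: diag=8, rhs=0; c'=3/8, d'=0
back: M1=0
M: M0=0, M1=0, M2=0
seg 0: a=4, c=M0/2=0, d=(M1−M0)/(6·1)=0, b=Δ0−h0·(2M0+M1)/6=-1
seg 1: a=3, c=M1/2=0, d=(M2−M1)/(6·3)=0, b=Δ1−h1·(2M1+M2)/6=-1
t_q=3/4 → seg 0, τ=3/4; S=4+-1·τ+0·τ²+0·τ³=13/4

  seg 0: a=4 b=-1 c=0 d=0
  seg 1: a=3 b=-1 c=0 d=0
S(3/4) = 13/4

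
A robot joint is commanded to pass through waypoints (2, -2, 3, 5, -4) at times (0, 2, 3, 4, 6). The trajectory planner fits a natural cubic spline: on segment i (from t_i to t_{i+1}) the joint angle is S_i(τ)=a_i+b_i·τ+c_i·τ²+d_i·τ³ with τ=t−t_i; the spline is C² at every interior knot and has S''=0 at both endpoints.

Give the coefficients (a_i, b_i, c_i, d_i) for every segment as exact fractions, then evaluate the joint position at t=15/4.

Δ: Δ0=-2, Δ1=5, Δ2=2, Δ3=-9/2
row 1: diag=6, rhs=42; c'=1/6, d'=7
row 2: denom=4−1·1/6=23/6; d'=(-18−1·7)/(23/6)=-150/23
row 3: denom=6−1·6/23=132/23; d'=(-39−1·-150/23)/(132/23)=-249/44
back: M3=-249/44
back: M2=-150/23−6/23·-249/44=-111/22
back: M1=7−1/6·-111/22=345/44
M: M0=0, M1=345/44, M2=-111/22, M3=-249/44, M4=0
seg 0: a=2, c=M0/2=0, d=(M1−M0)/(6·2)=115/176, b=Δ0−h0·(2M0+M1)/6=-203/44
seg 1: a=-2, c=M1/2=345/88, d=(M2−M1)/(6·1)=-189/88, b=Δ1−h1·(2M1+M2)/6=71/22
seg 2: a=3, c=M2/2=-111/44, d=(M3−M2)/(6·1)=-9/88, b=Δ2−h2·(2M2+M3)/6=37/8
seg 3: a=5, c=M3/2=-249/88, d=(M4−M3)/(6·2)=83/176, b=Δ3−h3·(2M3+M4)/6=-8/11
t_q=15/4 → seg 2, τ=3/4; S=3+37/8·τ+-111/44·τ²+-9/88·τ³=28197/5632

  seg 0: a=2 b=-203/44 c=0 d=115/176
  seg 1: a=-2 b=71/22 c=345/88 d=-189/88
  seg 2: a=3 b=37/8 c=-111/44 d=-9/88
  seg 3: a=5 b=-8/11 c=-249/88 d=83/176
S(15/4) = 28197/5632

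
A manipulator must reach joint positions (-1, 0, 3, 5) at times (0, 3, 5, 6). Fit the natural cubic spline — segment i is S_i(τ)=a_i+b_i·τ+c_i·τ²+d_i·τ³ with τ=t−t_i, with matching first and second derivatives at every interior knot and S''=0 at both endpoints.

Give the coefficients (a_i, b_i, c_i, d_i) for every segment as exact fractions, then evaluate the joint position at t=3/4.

  seg 0: a=-1 b=1/84 c=0 d=1/28
  seg 1: a=0 b=41/42 c=9/28 d=-5/168
  seg 2: a=3 b=40/21 c=1/7 d=-1/21
S(3/4) = -1749/1792

Δ: Δ0=1/3, Δ1=3/2, Δ2=2
row 1: diag=10, rhs=7; c'=1/5, d'=7/10
row 2: denom=6−2·1/5=28/5; d'=(3−2·7/10)/(28/5)=2/7
back: M2=2/7
back: M1=7/10−1/5·2/7=9/14
M: M0=0, M1=9/14, M2=2/7, M3=0
seg 0: a=-1, c=M0/2=0, d=(M1−M0)/(6·3)=1/28, b=Δ0−h0·(2M0+M1)/6=1/84
seg 1: a=0, c=M1/2=9/28, d=(M2−M1)/(6·2)=-5/168, b=Δ1−h1·(2M1+M2)/6=41/42
seg 2: a=3, c=M2/2=1/7, d=(M3−M2)/(6·1)=-1/21, b=Δ2−h2·(2M2+M3)/6=40/21
t_q=3/4 → seg 0, τ=3/4; S=-1+1/84·τ+0·τ²+1/28·τ³=-1749/1792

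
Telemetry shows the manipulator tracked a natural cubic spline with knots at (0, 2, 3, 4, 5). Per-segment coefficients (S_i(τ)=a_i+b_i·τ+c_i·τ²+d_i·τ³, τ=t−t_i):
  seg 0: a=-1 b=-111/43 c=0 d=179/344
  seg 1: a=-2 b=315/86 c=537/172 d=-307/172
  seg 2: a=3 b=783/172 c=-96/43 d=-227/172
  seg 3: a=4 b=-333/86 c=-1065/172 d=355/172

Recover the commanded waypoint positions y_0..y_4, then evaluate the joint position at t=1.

y_0 = S_0(0) = a_0 = -1
y_1 = S_1(0) = a_1 = -2
y_2 = S_2(0) = a_2 = 3
y_3 = S_3(0) = a_3 = 4
y_4 = S_3(1) = -4
t_q=1 is in segment 0 (τ=1); S_0(τ)=-1053/344

y_0=-1 y_1=-2 y_2=3 y_3=4 y_4=-4
S(1) = -1053/344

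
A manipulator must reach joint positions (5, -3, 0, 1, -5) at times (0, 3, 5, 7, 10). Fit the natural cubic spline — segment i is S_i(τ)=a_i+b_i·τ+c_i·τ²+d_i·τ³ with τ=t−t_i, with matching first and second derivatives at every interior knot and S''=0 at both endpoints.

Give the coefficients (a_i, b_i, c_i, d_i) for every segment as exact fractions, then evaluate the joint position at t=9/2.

  seg 0: a=5 b=-145/36 c=0 d=49/324
  seg 1: a=-3 b=1/18 c=49/36 d=-23/72
  seg 2: a=0 b=5/3 c=-5/9 d=-1/72
  seg 3: a=1 b=-13/18 c=-23/36 d=23/324
S(9/2) = -179/192

Δ: Δ0=-8/3, Δ1=3/2, Δ2=1/2, Δ3=-2
row 1: diag=10, rhs=25; c'=1/5, d'=5/2
row 2: denom=8−2·1/5=38/5; d'=(-6−2·5/2)/(38/5)=-55/38
row 3: denom=10−2·5/19=180/19; d'=(-15−2·-55/38)/(180/19)=-23/18
back: M3=-23/18
back: M2=-55/38−5/19·-23/18=-10/9
back: M1=5/2−1/5·-10/9=49/18
M: M0=0, M1=49/18, M2=-10/9, M3=-23/18, M4=0
seg 0: a=5, c=M0/2=0, d=(M1−M0)/(6·3)=49/324, b=Δ0−h0·(2M0+M1)/6=-145/36
seg 1: a=-3, c=M1/2=49/36, d=(M2−M1)/(6·2)=-23/72, b=Δ1−h1·(2M1+M2)/6=1/18
seg 2: a=0, c=M2/2=-5/9, d=(M3−M2)/(6·2)=-1/72, b=Δ2−h2·(2M2+M3)/6=5/3
seg 3: a=1, c=M3/2=-23/36, d=(M4−M3)/(6·3)=23/324, b=Δ3−h3·(2M3+M4)/6=-13/18
t_q=9/2 → seg 1, τ=3/2; S=-3+1/18·τ+49/36·τ²+-23/72·τ³=-179/192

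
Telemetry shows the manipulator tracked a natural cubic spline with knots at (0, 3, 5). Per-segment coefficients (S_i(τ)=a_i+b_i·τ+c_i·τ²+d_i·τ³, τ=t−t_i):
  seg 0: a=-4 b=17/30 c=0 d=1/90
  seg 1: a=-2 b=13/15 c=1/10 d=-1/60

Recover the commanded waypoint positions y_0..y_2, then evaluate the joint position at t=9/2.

y_0 = S_0(0) = a_0 = -4
y_1 = S_1(0) = a_1 = -2
y_2 = S_1(2) = 0
t_q=9/2 is in segment 1 (τ=3/2); S_1(τ)=-17/32

y_0=-4 y_1=-2 y_2=0
S(9/2) = -17/32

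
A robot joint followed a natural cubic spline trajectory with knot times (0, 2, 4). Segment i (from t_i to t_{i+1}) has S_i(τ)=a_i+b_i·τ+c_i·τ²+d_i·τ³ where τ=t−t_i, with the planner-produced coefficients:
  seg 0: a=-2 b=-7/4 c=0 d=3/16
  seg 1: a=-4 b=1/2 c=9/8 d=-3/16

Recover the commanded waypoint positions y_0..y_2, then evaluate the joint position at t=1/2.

y_0 = S_0(0) = a_0 = -2
y_1 = S_1(0) = a_1 = -4
y_2 = S_1(2) = 0
t_q=1/2 is in segment 0 (τ=1/2); S_0(τ)=-365/128

y_0=-2 y_1=-4 y_2=0
S(1/2) = -365/128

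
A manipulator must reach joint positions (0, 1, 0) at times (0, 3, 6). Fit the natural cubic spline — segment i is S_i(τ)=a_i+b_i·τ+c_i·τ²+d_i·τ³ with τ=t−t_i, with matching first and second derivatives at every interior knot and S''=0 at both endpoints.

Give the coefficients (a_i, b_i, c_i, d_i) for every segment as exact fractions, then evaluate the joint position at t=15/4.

Δ: Δ0=1/3, Δ1=-1/3
row 1: diag=12, rhs=-4; c'=1/4, d'=-1/3
back: M1=-1/3
M: M0=0, M1=-1/3, M2=0
seg 0: a=0, c=M0/2=0, d=(M1−M0)/(6·3)=-1/54, b=Δ0−h0·(2M0+M1)/6=1/2
seg 1: a=1, c=M1/2=-1/6, d=(M2−M1)/(6·3)=1/54, b=Δ1−h1·(2M1+M2)/6=0
t_q=15/4 → seg 1, τ=3/4; S=1+0·τ+-1/6·τ²+1/54·τ³=117/128

  seg 0: a=0 b=1/2 c=0 d=-1/54
  seg 1: a=1 b=0 c=-1/6 d=1/54
S(15/4) = 117/128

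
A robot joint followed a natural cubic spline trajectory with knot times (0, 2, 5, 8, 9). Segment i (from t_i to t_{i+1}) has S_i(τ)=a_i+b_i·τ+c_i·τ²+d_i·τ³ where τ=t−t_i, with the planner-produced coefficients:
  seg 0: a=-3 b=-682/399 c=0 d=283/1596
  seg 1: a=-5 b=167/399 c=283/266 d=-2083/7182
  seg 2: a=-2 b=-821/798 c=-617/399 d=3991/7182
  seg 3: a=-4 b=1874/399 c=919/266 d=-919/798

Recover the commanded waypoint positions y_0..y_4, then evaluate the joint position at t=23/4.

y_0 = S_0(0) = a_0 = -3
y_1 = S_1(0) = a_1 = -5
y_2 = S_2(0) = a_2 = -2
y_3 = S_3(0) = a_3 = -4
y_4 = S_3(1) = 3
t_q=23/4 is in segment 2 (τ=3/4); S_2(τ)=-58001/17024

y_0=-3 y_1=-5 y_2=-2 y_3=-4 y_4=3
S(23/4) = -58001/17024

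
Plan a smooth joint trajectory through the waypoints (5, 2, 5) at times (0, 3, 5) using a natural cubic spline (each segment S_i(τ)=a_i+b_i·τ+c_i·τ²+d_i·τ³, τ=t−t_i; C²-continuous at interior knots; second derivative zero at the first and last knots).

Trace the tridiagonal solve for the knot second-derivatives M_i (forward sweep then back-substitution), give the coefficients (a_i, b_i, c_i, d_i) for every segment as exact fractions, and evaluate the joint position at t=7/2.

  seg 0: a=5 b=-7/4 c=0 d=1/12
  seg 1: a=2 b=1/2 c=3/4 d=-1/8
S(7/2) = 155/64

Δ: Δ0=-1, Δ1=3/2
row 1: diag=10, rhs=15; c'=1/5, d'=3/2
back: M1=3/2
M: M0=0, M1=3/2, M2=0
seg 0: a=5, c=M0/2=0, d=(M1−M0)/(6·3)=1/12, b=Δ0−h0·(2M0+M1)/6=-7/4
seg 1: a=2, c=M1/2=3/4, d=(M2−M1)/(6·2)=-1/8, b=Δ1−h1·(2M1+M2)/6=1/2
t_q=7/2 → seg 1, τ=1/2; S=2+1/2·τ+3/4·τ²+-1/8·τ³=155/64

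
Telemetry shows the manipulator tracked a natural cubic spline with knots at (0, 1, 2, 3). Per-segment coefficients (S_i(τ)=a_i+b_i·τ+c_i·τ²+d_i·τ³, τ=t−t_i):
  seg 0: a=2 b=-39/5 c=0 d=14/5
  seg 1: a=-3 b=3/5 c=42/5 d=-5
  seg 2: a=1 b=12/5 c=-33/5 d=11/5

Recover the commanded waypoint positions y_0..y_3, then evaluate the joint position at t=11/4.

y_0=2 y_1=-3 y_2=1 y_3=-1
S(11/4) = 1/64

y_0 = S_0(0) = a_0 = 2
y_1 = S_1(0) = a_1 = -3
y_2 = S_2(0) = a_2 = 1
y_3 = S_2(1) = -1
t_q=11/4 is in segment 2 (τ=3/4); S_2(τ)=1/64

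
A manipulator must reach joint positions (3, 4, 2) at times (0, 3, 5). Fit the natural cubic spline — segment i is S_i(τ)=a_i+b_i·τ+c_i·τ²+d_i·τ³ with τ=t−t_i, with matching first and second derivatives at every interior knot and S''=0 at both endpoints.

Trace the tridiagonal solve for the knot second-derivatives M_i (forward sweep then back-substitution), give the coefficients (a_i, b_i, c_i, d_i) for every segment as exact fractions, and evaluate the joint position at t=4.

  seg 0: a=3 b=11/15 c=0 d=-2/45
  seg 1: a=4 b=-7/15 c=-2/5 d=1/15
S(4) = 16/5

Δ: Δ0=1/3, Δ1=-1
row 1: diag=10, rhs=-8; c'=1/5, d'=-4/5
back: M1=-4/5
M: M0=0, M1=-4/5, M2=0
seg 0: a=3, c=M0/2=0, d=(M1−M0)/(6·3)=-2/45, b=Δ0−h0·(2M0+M1)/6=11/15
seg 1: a=4, c=M1/2=-2/5, d=(M2−M1)/(6·2)=1/15, b=Δ1−h1·(2M1+M2)/6=-7/15
t_q=4 → seg 1, τ=1; S=4+-7/15·τ+-2/5·τ²+1/15·τ³=16/5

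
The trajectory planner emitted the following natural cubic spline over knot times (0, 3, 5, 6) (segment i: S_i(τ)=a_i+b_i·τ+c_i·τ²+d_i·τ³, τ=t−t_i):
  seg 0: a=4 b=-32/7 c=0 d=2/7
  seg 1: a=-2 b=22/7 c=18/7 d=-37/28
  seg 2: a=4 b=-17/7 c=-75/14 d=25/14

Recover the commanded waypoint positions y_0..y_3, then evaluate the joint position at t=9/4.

y_0 = S_0(0) = a_0 = 4
y_1 = S_1(0) = a_1 = -2
y_2 = S_2(0) = a_2 = 4
y_3 = S_2(1) = -2
t_q=9/4 is in segment 0 (τ=9/4); S_0(τ)=-97/32

y_0=4 y_1=-2 y_2=4 y_3=-2
S(9/4) = -97/32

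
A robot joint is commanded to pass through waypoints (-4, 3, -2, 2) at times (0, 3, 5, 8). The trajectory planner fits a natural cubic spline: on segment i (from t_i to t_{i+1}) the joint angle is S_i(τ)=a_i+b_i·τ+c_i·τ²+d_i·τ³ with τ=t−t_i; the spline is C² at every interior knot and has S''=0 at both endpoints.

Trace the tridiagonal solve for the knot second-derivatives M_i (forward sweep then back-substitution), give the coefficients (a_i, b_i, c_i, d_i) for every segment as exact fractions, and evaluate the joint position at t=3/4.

Δ: Δ0=7/3, Δ1=-5/2, Δ2=4/3
row 1: diag=10, rhs=-29; c'=1/5, d'=-29/10
row 2: denom=10−2·1/5=48/5; d'=(23−2·-29/10)/(48/5)=3
back: M2=3
back: M1=-29/10−1/5·3=-7/2
M: M0=0, M1=-7/2, M2=3, M3=0
seg 0: a=-4, c=M0/2=0, d=(M1−M0)/(6·3)=-7/36, b=Δ0−h0·(2M0+M1)/6=49/12
seg 1: a=3, c=M1/2=-7/4, d=(M2−M1)/(6·2)=13/24, b=Δ1−h1·(2M1+M2)/6=-7/6
seg 2: a=-2, c=M2/2=3/2, d=(M3−M2)/(6·3)=-1/6, b=Δ2−h2·(2M2+M3)/6=-5/3
t_q=3/4 → seg 0, τ=3/4; S=-4+49/12·τ+0·τ²+-7/36·τ³=-261/256

  seg 0: a=-4 b=49/12 c=0 d=-7/36
  seg 1: a=3 b=-7/6 c=-7/4 d=13/24
  seg 2: a=-2 b=-5/3 c=3/2 d=-1/6
S(3/4) = -261/256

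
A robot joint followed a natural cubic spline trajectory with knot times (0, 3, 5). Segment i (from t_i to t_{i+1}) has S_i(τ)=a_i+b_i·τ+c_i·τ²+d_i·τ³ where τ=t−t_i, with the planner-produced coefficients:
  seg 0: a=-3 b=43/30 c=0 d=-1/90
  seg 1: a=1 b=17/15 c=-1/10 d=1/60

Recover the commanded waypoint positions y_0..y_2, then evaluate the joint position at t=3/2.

y_0 = S_0(0) = a_0 = -3
y_1 = S_1(0) = a_1 = 1
y_2 = S_1(2) = 3
t_q=3/2 is in segment 0 (τ=3/2); S_0(τ)=-71/80

y_0=-3 y_1=1 y_2=3
S(3/2) = -71/80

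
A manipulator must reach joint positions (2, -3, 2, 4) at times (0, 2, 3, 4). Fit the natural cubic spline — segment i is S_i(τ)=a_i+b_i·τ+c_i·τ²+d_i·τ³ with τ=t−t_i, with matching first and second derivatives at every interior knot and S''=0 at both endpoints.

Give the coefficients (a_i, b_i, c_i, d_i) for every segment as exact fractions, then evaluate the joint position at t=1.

Δ: Δ0=-5/2, Δ1=5, Δ2=2
row 1: diag=6, rhs=45; c'=1/6, d'=15/2
row 2: denom=4−1·1/6=23/6; d'=(-18−1·15/2)/(23/6)=-153/23
back: M2=-153/23
back: M1=15/2−1/6·-153/23=198/23
M: M0=0, M1=198/23, M2=-153/23, M3=0
seg 0: a=2, c=M0/2=0, d=(M1−M0)/(6·2)=33/46, b=Δ0−h0·(2M0+M1)/6=-247/46
seg 1: a=-3, c=M1/2=99/23, d=(M2−M1)/(6·1)=-117/46, b=Δ1−h1·(2M1+M2)/6=149/46
seg 2: a=2, c=M2/2=-153/46, d=(M3−M2)/(6·1)=51/46, b=Δ2−h2·(2M2+M3)/6=97/23
t_q=1 → seg 0, τ=1; S=2+-247/46·τ+0·τ²+33/46·τ³=-61/23

  seg 0: a=2 b=-247/46 c=0 d=33/46
  seg 1: a=-3 b=149/46 c=99/23 d=-117/46
  seg 2: a=2 b=97/23 c=-153/46 d=51/46
S(1) = -61/23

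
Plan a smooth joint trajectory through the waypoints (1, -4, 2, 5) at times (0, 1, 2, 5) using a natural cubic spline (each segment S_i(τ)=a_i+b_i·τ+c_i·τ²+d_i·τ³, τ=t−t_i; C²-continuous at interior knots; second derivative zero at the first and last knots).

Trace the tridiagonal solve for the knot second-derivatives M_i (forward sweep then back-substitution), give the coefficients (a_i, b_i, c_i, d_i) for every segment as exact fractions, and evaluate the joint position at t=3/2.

  seg 0: a=1 b=-8 c=0 d=3
  seg 1: a=-4 b=1 c=9 d=-4
  seg 2: a=2 b=7 c=-3 d=1/3
S(3/2) = -7/4

Δ: Δ0=-5, Δ1=6, Δ2=1
row 1: diag=4, rhs=66; c'=1/4, d'=33/2
row 2: denom=8−1·1/4=31/4; d'=(-30−1·33/2)/(31/4)=-6
back: M2=-6
back: M1=33/2−1/4·-6=18
M: M0=0, M1=18, M2=-6, M3=0
seg 0: a=1, c=M0/2=0, d=(M1−M0)/(6·1)=3, b=Δ0−h0·(2M0+M1)/6=-8
seg 1: a=-4, c=M1/2=9, d=(M2−M1)/(6·1)=-4, b=Δ1−h1·(2M1+M2)/6=1
seg 2: a=2, c=M2/2=-3, d=(M3−M2)/(6·3)=1/3, b=Δ2−h2·(2M2+M3)/6=7
t_q=3/2 → seg 1, τ=1/2; S=-4+1·τ+9·τ²+-4·τ³=-7/4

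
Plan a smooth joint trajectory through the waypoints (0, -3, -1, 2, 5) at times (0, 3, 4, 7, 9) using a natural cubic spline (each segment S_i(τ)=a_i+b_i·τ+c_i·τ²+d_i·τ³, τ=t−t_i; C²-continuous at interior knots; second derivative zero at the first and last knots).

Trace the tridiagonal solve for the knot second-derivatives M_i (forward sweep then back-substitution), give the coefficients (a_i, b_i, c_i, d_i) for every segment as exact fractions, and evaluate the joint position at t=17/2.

  seg 0: a=0 b=-821/372 c=0 d=449/3348
  seg 1: a=-3 b=263/186 c=449/372 d=-77/124
  seg 2: a=-1 b=731/372 c=-61/93 d=373/3348
  seg 3: a=2 b=193/186 c=43/124 d=-43/744
S(17/2) = 8217/1984

Δ: Δ0=-1, Δ1=2, Δ2=1, Δ3=3/2
row 1: diag=8, rhs=18; c'=1/8, d'=9/4
row 2: denom=8−1·1/8=63/8; d'=(-6−1·9/4)/(63/8)=-22/21
row 3: denom=10−3·8/21=62/7; d'=(3−3·-22/21)/(62/7)=43/62
back: M3=43/62
back: M2=-22/21−8/21·43/62=-122/93
back: M1=9/4−1/8·-122/93=449/186
M: M0=0, M1=449/186, M2=-122/93, M3=43/62, M4=0
seg 0: a=0, c=M0/2=0, d=(M1−M0)/(6·3)=449/3348, b=Δ0−h0·(2M0+M1)/6=-821/372
seg 1: a=-3, c=M1/2=449/372, d=(M2−M1)/(6·1)=-77/124, b=Δ1−h1·(2M1+M2)/6=263/186
seg 2: a=-1, c=M2/2=-61/93, d=(M3−M2)/(6·3)=373/3348, b=Δ2−h2·(2M2+M3)/6=731/372
seg 3: a=2, c=M3/2=43/124, d=(M4−M3)/(6·2)=-43/744, b=Δ3−h3·(2M3+M4)/6=193/186
t_q=17/2 → seg 3, τ=3/2; S=2+193/186·τ+43/124·τ²+-43/744·τ³=8217/1984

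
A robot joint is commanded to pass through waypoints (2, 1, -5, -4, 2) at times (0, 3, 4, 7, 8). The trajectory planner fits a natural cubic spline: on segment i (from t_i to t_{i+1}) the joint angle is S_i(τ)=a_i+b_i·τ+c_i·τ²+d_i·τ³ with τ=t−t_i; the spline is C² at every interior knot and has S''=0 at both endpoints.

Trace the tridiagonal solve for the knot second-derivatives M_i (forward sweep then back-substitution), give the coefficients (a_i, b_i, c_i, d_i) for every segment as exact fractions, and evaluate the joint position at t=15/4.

Δ: Δ0=-1/3, Δ1=-6, Δ2=1/3, Δ3=6
row 1: diag=8, rhs=-34; c'=1/8, d'=-17/4
row 2: denom=8−1·1/8=63/8; d'=(38−1·-17/4)/(63/8)=338/63
row 3: denom=8−3·8/21=48/7; d'=(34−3·338/63)/(48/7)=47/18
back: M3=47/18
back: M2=338/63−8/21·47/18=118/27
back: M1=-17/4−1/8·118/27=-259/54
M: M0=0, M1=-259/54, M2=118/27, M3=47/18, M4=0
seg 0: a=2, c=M0/2=0, d=(M1−M0)/(6·3)=-259/972, b=Δ0−h0·(2M0+M1)/6=223/108
seg 1: a=1, c=M1/2=-259/108, d=(M2−M1)/(6·1)=55/36, b=Δ1−h1·(2M1+M2)/6=-277/54
seg 2: a=-5, c=M2/2=59/27, d=(M3−M2)/(6·3)=-95/972, b=Δ2−h2·(2M2+M3)/6=-577/108
seg 3: a=-4, c=M3/2=47/36, d=(M4−M3)/(6·1)=-47/108, b=Δ3−h3·(2M3+M4)/6=277/54
t_q=15/4 → seg 1, τ=3/4; S=1+-277/54·τ+-259/108·τ²+55/36·τ³=-8183/2304

  seg 0: a=2 b=223/108 c=0 d=-259/972
  seg 1: a=1 b=-277/54 c=-259/108 d=55/36
  seg 2: a=-5 b=-577/108 c=59/27 d=-95/972
  seg 3: a=-4 b=277/54 c=47/36 d=-47/108
S(15/4) = -8183/2304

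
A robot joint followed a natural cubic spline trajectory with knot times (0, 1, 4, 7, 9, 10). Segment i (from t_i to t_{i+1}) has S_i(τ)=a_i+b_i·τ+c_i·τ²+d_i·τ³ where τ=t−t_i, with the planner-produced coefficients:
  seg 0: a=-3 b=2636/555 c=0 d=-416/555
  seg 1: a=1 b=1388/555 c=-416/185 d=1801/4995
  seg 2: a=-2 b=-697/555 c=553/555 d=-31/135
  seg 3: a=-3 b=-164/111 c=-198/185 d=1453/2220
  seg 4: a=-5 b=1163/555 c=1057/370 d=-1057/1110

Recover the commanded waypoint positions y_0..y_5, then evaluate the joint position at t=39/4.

y_0 = S_0(0) = a_0 = -3
y_1 = S_1(0) = a_1 = 1
y_2 = S_2(0) = a_2 = -2
y_3 = S_3(0) = a_3 = -3
y_4 = S_4(0) = a_4 = -5
y_5 = S_4(1) = -1
t_q=39/4 is in segment 4 (τ=3/4); S_4(τ)=-10529/4736

y_0=-3 y_1=1 y_2=-2 y_3=-3 y_4=-5 y_5=-1
S(39/4) = -10529/4736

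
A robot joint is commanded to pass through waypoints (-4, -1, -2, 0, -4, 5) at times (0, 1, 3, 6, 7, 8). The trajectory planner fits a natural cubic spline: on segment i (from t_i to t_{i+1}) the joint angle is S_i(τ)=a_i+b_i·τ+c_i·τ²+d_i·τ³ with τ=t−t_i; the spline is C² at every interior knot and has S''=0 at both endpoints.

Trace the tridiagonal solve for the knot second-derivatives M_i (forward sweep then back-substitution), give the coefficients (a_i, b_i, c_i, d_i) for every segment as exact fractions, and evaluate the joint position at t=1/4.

Δ: Δ0=3, Δ1=-1/2, Δ2=2/3, Δ3=-4, Δ4=9
row 1: diag=6, rhs=-21; c'=1/3, d'=-7/2
row 2: denom=10−2·1/3=28/3; d'=(7−2·-7/2)/(28/3)=3/2
row 3: denom=8−3·9/28=197/28; d'=(-28−3·3/2)/(197/28)=-910/197
row 4: denom=4−1·28/197=760/197; d'=(78−1·-910/197)/(760/197)=4069/190
back: M4=4069/190
back: M3=-910/197−28/197·4069/190=-728/95
back: M2=3/2−9/28·-728/95=753/190
back: M1=-7/2−1/3·753/190=-458/95
M: M0=0, M1=-458/95, M2=753/190, M3=-728/95, M4=4069/190, M5=0
seg 0: a=-4, c=M0/2=0, d=(M1−M0)/(6·1)=-229/285, b=Δ0−h0·(2M0+M1)/6=1084/285
seg 1: a=-1, c=M1/2=-229/95, d=(M2−M1)/(6·2)=1669/2280, b=Δ1−h1·(2M1+M2)/6=397/285
seg 2: a=-2, c=M2/2=753/380, d=(M3−M2)/(6·3)=-2209/3420, b=Δ2−h2·(2M2+M3)/6=61/114
seg 3: a=0, c=M3/2=-364/95, d=(M4−M3)/(6·1)=1105/228, b=Δ3−h3·(2M3+M4)/6=-5717/1140
seg 4: a=-4, c=M4/2=4069/380, d=(M5−M4)/(6·1)=-4069/1140, b=Δ4−h4·(2M4+M5)/6=1061/570
t_q=1/4 → seg 0, τ=1/4; S=-4+1084/285·τ+0·τ²+-229/285·τ³=-3723/1216

  seg 0: a=-4 b=1084/285 c=0 d=-229/285
  seg 1: a=-1 b=397/285 c=-229/95 d=1669/2280
  seg 2: a=-2 b=61/114 c=753/380 d=-2209/3420
  seg 3: a=0 b=-5717/1140 c=-364/95 d=1105/228
  seg 4: a=-4 b=1061/570 c=4069/380 d=-4069/1140
S(1/4) = -3723/1216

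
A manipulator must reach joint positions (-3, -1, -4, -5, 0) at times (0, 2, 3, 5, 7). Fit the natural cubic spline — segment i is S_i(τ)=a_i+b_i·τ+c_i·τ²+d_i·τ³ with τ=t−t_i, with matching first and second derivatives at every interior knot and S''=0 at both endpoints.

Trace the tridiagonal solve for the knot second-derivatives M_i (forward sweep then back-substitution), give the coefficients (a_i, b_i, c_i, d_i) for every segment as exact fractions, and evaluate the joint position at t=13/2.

Δ: Δ0=1, Δ1=-3, Δ2=-1/2, Δ3=5/2
row 1: diag=6, rhs=-24; c'=1/6, d'=-4
row 2: denom=6−1·1/6=35/6; d'=(15−1·-4)/(35/6)=114/35
row 3: denom=8−2·12/35=256/35; d'=(18−2·114/35)/(256/35)=201/128
back: M3=201/128
back: M2=114/35−12/35·201/128=87/32
back: M1=-4−1/6·87/32=-285/64
M: M0=0, M1=-285/64, M2=87/32, M3=201/128, M4=0
seg 0: a=-3, c=M0/2=0, d=(M1−M0)/(6·2)=-95/256, b=Δ0−h0·(2M0+M1)/6=159/64
seg 1: a=-1, c=M1/2=-285/128, d=(M2−M1)/(6·1)=153/128, b=Δ1−h1·(2M1+M2)/6=-63/32
seg 2: a=-4, c=M2/2=87/64, d=(M3−M2)/(6·2)=-49/512, b=Δ2−h2·(2M2+M3)/6=-363/128
seg 3: a=-5, c=M3/2=201/256, d=(M4−M3)/(6·2)=-67/512, b=Δ3−h3·(2M3+M4)/6=93/64
t_q=13/2 → seg 3, τ=3/2; S=-5+93/64·τ+201/256·τ²+-67/512·τ³=-6125/4096

  seg 0: a=-3 b=159/64 c=0 d=-95/256
  seg 1: a=-1 b=-63/32 c=-285/128 d=153/128
  seg 2: a=-4 b=-363/128 c=87/64 d=-49/512
  seg 3: a=-5 b=93/64 c=201/256 d=-67/512
S(13/2) = -6125/4096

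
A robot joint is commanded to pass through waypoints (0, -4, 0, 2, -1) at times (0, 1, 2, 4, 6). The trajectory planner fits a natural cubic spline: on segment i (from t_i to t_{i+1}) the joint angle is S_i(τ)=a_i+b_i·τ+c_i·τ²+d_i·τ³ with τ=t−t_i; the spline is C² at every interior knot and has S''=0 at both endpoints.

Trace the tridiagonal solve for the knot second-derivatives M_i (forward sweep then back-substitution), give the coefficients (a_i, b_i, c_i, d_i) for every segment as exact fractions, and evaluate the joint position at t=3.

  seg 0: a=0 b=-149/24 c=0 d=53/24
  seg 1: a=-4 b=5/12 c=53/8 d=-73/24
  seg 2: a=0 b=109/24 c=-5/2 d=35/96
  seg 3: a=2 b=-13/12 c=-5/16 d=5/96
S(3) = 77/32

Δ: Δ0=-4, Δ1=4, Δ2=1, Δ3=-3/2
row 1: diag=4, rhs=48; c'=1/4, d'=12
row 2: denom=6−1·1/4=23/4; d'=(-18−1·12)/(23/4)=-120/23
row 3: denom=8−2·8/23=168/23; d'=(-15−2·-120/23)/(168/23)=-5/8
back: M3=-5/8
back: M2=-120/23−8/23·-5/8=-5
back: M1=12−1/4·-5=53/4
M: M0=0, M1=53/4, M2=-5, M3=-5/8, M4=0
seg 0: a=0, c=M0/2=0, d=(M1−M0)/(6·1)=53/24, b=Δ0−h0·(2M0+M1)/6=-149/24
seg 1: a=-4, c=M1/2=53/8, d=(M2−M1)/(6·1)=-73/24, b=Δ1−h1·(2M1+M2)/6=5/12
seg 2: a=0, c=M2/2=-5/2, d=(M3−M2)/(6·2)=35/96, b=Δ2−h2·(2M2+M3)/6=109/24
seg 3: a=2, c=M3/2=-5/16, d=(M4−M3)/(6·2)=5/96, b=Δ3−h3·(2M3+M4)/6=-13/12
t_q=3 → seg 2, τ=1; S=0+109/24·τ+-5/2·τ²+35/96·τ³=77/32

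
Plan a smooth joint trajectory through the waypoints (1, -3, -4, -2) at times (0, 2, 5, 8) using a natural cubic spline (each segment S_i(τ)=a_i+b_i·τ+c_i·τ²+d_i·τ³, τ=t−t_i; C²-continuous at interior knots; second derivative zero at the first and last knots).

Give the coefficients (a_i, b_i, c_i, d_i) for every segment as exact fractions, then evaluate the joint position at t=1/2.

Δ: Δ0=-2, Δ1=-1/3, Δ2=2/3
row 1: diag=10, rhs=10; c'=3/10, d'=1
row 2: denom=12−3·3/10=111/10; d'=(6−3·1)/(111/10)=10/37
back: M2=10/37
back: M1=1−3/10·10/37=34/37
M: M0=0, M1=34/37, M2=10/37, M3=0
seg 0: a=1, c=M0/2=0, d=(M1−M0)/(6·2)=17/222, b=Δ0−h0·(2M0+M1)/6=-256/111
seg 1: a=-3, c=M1/2=17/37, d=(M2−M1)/(6·3)=-4/111, b=Δ1−h1·(2M1+M2)/6=-154/111
seg 2: a=-4, c=M2/2=5/37, d=(M3−M2)/(6·3)=-5/333, b=Δ2−h2·(2M2+M3)/6=44/111
t_q=1/2 → seg 0, τ=1/2; S=1+-256/111·τ+0·τ²+17/222·τ³=-85/592

  seg 0: a=1 b=-256/111 c=0 d=17/222
  seg 1: a=-3 b=-154/111 c=17/37 d=-4/111
  seg 2: a=-4 b=44/111 c=5/37 d=-5/333
S(1/2) = -85/592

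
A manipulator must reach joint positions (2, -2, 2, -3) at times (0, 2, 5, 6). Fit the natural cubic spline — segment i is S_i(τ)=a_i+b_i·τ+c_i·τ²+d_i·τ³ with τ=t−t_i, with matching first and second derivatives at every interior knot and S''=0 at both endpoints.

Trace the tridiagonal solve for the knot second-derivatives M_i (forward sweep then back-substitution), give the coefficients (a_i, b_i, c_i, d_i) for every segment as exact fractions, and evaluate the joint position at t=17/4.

  seg 0: a=2 b=-700/213 c=0 d=137/426
  seg 1: a=-2 b=122/213 c=137/71 d=-119/213
  seg 2: a=2 b=-625/213 c=-220/71 d=220/213
S(17/4) = 12239/4544

Δ: Δ0=-2, Δ1=4/3, Δ2=-5
row 1: diag=10, rhs=20; c'=3/10, d'=2
row 2: denom=8−3·3/10=71/10; d'=(-38−3·2)/(71/10)=-440/71
back: M2=-440/71
back: M1=2−3/10·-440/71=274/71
M: M0=0, M1=274/71, M2=-440/71, M3=0
seg 0: a=2, c=M0/2=0, d=(M1−M0)/(6·2)=137/426, b=Δ0−h0·(2M0+M1)/6=-700/213
seg 1: a=-2, c=M1/2=137/71, d=(M2−M1)/(6·3)=-119/213, b=Δ1−h1·(2M1+M2)/6=122/213
seg 2: a=2, c=M2/2=-220/71, d=(M3−M2)/(6·1)=220/213, b=Δ2−h2·(2M2+M3)/6=-625/213
t_q=17/4 → seg 1, τ=9/4; S=-2+122/213·τ+137/71·τ²+-119/213·τ³=12239/4544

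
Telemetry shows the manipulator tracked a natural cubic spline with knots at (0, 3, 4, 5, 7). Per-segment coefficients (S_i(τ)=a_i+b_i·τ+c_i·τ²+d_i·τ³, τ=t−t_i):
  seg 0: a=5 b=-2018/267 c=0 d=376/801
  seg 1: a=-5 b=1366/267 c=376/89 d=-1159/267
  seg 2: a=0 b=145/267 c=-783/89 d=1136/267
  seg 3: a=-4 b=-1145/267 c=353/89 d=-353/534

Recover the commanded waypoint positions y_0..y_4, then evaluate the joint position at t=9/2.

y_0=5 y_1=-5 y_2=0 y_3=-4 y_4=-2
S(9/2) = -497/356

y_0 = S_0(0) = a_0 = 5
y_1 = S_1(0) = a_1 = -5
y_2 = S_2(0) = a_2 = 0
y_3 = S_3(0) = a_3 = -4
y_4 = S_3(2) = -2
t_q=9/2 is in segment 2 (τ=1/2); S_2(τ)=-497/356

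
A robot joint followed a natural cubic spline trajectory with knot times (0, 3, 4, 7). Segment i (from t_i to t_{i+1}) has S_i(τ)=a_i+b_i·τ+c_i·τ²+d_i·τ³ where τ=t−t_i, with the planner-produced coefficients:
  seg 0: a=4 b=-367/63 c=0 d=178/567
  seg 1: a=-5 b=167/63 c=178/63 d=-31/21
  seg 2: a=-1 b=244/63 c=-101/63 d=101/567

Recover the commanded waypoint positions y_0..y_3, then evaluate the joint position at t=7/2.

y_0=4 y_1=-5 y_2=-1 y_3=1
S(7/2) = -227/72

y_0 = S_0(0) = a_0 = 4
y_1 = S_1(0) = a_1 = -5
y_2 = S_2(0) = a_2 = -1
y_3 = S_2(3) = 1
t_q=7/2 is in segment 1 (τ=1/2); S_1(τ)=-227/72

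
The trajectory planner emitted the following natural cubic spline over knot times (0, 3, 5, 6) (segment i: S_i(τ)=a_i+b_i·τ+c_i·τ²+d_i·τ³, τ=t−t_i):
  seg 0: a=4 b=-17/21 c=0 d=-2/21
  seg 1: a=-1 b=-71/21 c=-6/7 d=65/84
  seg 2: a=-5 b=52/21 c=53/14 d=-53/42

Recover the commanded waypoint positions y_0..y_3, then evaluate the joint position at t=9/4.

y_0 = S_0(0) = a_0 = 4
y_1 = S_1(0) = a_1 = -1
y_2 = S_2(0) = a_2 = -5
y_3 = S_2(1) = 0
t_q=9/4 is in segment 0 (τ=9/4); S_0(τ)=35/32

y_0=4 y_1=-1 y_2=-5 y_3=0
S(9/4) = 35/32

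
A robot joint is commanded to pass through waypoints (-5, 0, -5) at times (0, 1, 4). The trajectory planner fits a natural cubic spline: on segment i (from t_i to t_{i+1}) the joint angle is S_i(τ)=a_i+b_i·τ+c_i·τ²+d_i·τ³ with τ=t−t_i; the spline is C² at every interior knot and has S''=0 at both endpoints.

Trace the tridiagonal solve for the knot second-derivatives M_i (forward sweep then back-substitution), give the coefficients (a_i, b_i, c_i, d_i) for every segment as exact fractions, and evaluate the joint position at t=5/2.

  seg 0: a=-5 b=35/6 c=0 d=-5/6
  seg 1: a=0 b=10/3 c=-5/2 d=5/18
S(5/2) = 5/16

Δ: Δ0=5, Δ1=-5/3
row 1: diag=8, rhs=-40; c'=3/8, d'=-5
back: M1=-5
M: M0=0, M1=-5, M2=0
seg 0: a=-5, c=M0/2=0, d=(M1−M0)/(6·1)=-5/6, b=Δ0−h0·(2M0+M1)/6=35/6
seg 1: a=0, c=M1/2=-5/2, d=(M2−M1)/(6·3)=5/18, b=Δ1−h1·(2M1+M2)/6=10/3
t_q=5/2 → seg 1, τ=3/2; S=0+10/3·τ+-5/2·τ²+5/18·τ³=5/16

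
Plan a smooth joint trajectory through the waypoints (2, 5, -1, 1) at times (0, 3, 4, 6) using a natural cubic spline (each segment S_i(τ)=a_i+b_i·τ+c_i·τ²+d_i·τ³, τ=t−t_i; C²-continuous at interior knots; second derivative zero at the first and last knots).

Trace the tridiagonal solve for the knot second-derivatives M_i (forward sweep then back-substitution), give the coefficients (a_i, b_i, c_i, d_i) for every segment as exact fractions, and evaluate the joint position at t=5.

  seg 0: a=2 b=194/47 c=0 d=-49/141
  seg 1: a=5 b=-247/47 c=-147/47 d=112/47
  seg 2: a=-1 b=-205/47 c=189/47 d=-63/94
S(5) = -189/94

Δ: Δ0=1, Δ1=-6, Δ2=1
row 1: diag=8, rhs=-42; c'=1/8, d'=-21/4
row 2: denom=6−1·1/8=47/8; d'=(42−1·-21/4)/(47/8)=378/47
back: M2=378/47
back: M1=-21/4−1/8·378/47=-294/47
M: M0=0, M1=-294/47, M2=378/47, M3=0
seg 0: a=2, c=M0/2=0, d=(M1−M0)/(6·3)=-49/141, b=Δ0−h0·(2M0+M1)/6=194/47
seg 1: a=5, c=M1/2=-147/47, d=(M2−M1)/(6·1)=112/47, b=Δ1−h1·(2M1+M2)/6=-247/47
seg 2: a=-1, c=M2/2=189/47, d=(M3−M2)/(6·2)=-63/94, b=Δ2−h2·(2M2+M3)/6=-205/47
t_q=5 → seg 2, τ=1; S=-1+-205/47·τ+189/47·τ²+-63/94·τ³=-189/94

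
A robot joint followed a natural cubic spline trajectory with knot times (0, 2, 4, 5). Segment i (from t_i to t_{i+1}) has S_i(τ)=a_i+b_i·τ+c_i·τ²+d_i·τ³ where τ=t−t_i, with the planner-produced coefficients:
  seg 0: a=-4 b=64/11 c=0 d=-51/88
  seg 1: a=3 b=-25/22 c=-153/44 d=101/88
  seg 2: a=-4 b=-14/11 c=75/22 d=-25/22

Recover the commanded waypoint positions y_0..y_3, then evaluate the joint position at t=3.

y_0 = S_0(0) = a_0 = -4
y_1 = S_1(0) = a_1 = 3
y_2 = S_2(0) = a_2 = -4
y_3 = S_2(1) = -3
t_q=3 is in segment 1 (τ=1); S_1(τ)=-41/88

y_0=-4 y_1=3 y_2=-4 y_3=-3
S(3) = -41/88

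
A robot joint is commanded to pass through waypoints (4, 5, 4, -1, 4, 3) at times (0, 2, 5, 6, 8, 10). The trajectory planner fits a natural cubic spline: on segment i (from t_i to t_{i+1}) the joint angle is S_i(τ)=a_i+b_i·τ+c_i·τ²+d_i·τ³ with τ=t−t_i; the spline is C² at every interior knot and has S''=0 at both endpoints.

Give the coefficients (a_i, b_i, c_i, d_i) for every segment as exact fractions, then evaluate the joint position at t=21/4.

Δ: Δ0=1/2, Δ1=-1/3, Δ2=-5, Δ3=5/2, Δ4=-1/2
row 1: diag=10, rhs=-5; c'=3/10, d'=-1/2
row 2: denom=8−3·3/10=71/10; d'=(-28−3·-1/2)/(71/10)=-265/71
row 3: denom=6−1·10/71=416/71; d'=(45−1·-265/71)/(416/71)=865/104
row 4: denom=8−2·71/208=761/104; d'=(-18−2·865/104)/(761/104)=-3602/761
back: M4=-3602/761
back: M3=865/104−71/208·-3602/761=7559/761
back: M2=-265/71−10/71·7559/761=-3905/761
back: M1=-1/2−3/10·-3905/761=791/761
M: M0=0, M1=791/761, M2=-3905/761, M3=7559/761, M4=-3602/761, M5=0
seg 0: a=4, c=M0/2=0, d=(M1−M0)/(6·2)=791/9132, b=Δ0−h0·(2M0+M1)/6=701/4566
seg 1: a=5, c=M1/2=791/1522, d=(M2−M1)/(6·3)=-2348/6849, b=Δ1−h1·(2M1+M2)/6=5447/4566
seg 2: a=4, c=M2/2=-3905/1522, d=(M3−M2)/(6·1)=5732/2283, b=Δ2−h2·(2M2+M3)/6=-22579/4566
seg 3: a=-1, c=M3/2=7559/1522, d=(M4−M3)/(6·2)=-11161/9132, b=Δ3−h3·(2M3+M4)/6=-11617/4566
seg 4: a=4, c=M4/2=-1801/761, d=(M5−M4)/(6·2)=1801/4566, b=Δ4−h4·(2M4+M5)/6=12125/4566
t_q=21/4 → seg 2, τ=1/4; S=4+-22579/4566·τ+-3905/1522·τ²+5732/2283·τ³=64353/24352

  seg 0: a=4 b=701/4566 c=0 d=791/9132
  seg 1: a=5 b=5447/4566 c=791/1522 d=-2348/6849
  seg 2: a=4 b=-22579/4566 c=-3905/1522 d=5732/2283
  seg 3: a=-1 b=-11617/4566 c=7559/1522 d=-11161/9132
  seg 4: a=4 b=12125/4566 c=-1801/761 d=1801/4566
S(21/4) = 64353/24352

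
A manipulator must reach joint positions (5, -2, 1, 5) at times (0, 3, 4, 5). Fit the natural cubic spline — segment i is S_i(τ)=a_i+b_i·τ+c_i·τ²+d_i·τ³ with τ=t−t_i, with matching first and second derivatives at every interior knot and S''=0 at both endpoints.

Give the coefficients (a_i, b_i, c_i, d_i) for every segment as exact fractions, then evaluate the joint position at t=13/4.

Δ: Δ0=-7/3, Δ1=3, Δ2=4
row 1: diag=8, rhs=32; c'=1/8, d'=4
row 2: denom=4−1·1/8=31/8; d'=(6−1·4)/(31/8)=16/31
back: M2=16/31
back: M1=4−1/8·16/31=122/31
M: M0=0, M1=122/31, M2=16/31, M3=0
seg 0: a=5, c=M0/2=0, d=(M1−M0)/(6·3)=61/279, b=Δ0−h0·(2M0+M1)/6=-400/93
seg 1: a=-2, c=M1/2=61/31, d=(M2−M1)/(6·1)=-53/93, b=Δ1−h1·(2M1+M2)/6=149/93
seg 2: a=1, c=M2/2=8/31, d=(M3−M2)/(6·1)=-8/93, b=Δ2−h2·(2M2+M3)/6=356/93
t_q=13/4 → seg 1, τ=1/4; S=-2+149/93·τ+61/31·τ²+-53/93·τ³=-2947/1984

  seg 0: a=5 b=-400/93 c=0 d=61/279
  seg 1: a=-2 b=149/93 c=61/31 d=-53/93
  seg 2: a=1 b=356/93 c=8/31 d=-8/93
S(13/4) = -2947/1984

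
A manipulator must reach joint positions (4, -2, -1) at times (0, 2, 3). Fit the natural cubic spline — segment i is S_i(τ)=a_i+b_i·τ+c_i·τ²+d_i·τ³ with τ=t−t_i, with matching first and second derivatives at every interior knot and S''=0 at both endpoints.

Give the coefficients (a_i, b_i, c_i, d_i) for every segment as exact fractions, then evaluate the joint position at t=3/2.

  seg 0: a=4 b=-13/3 c=0 d=1/3
  seg 1: a=-2 b=-1/3 c=2 d=-2/3
S(3/2) = -11/8

Δ: Δ0=-3, Δ1=1
row 1: diag=6, rhs=24; c'=1/6, d'=4
back: M1=4
M: M0=0, M1=4, M2=0
seg 0: a=4, c=M0/2=0, d=(M1−M0)/(6·2)=1/3, b=Δ0−h0·(2M0+M1)/6=-13/3
seg 1: a=-2, c=M1/2=2, d=(M2−M1)/(6·1)=-2/3, b=Δ1−h1·(2M1+M2)/6=-1/3
t_q=3/2 → seg 0, τ=3/2; S=4+-13/3·τ+0·τ²+1/3·τ³=-11/8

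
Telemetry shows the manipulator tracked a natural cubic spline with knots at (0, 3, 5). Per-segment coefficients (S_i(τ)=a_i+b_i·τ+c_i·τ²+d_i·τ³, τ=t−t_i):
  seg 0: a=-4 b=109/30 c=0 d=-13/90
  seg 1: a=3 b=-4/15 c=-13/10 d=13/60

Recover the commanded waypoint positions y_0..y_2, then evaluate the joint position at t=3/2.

y_0=-4 y_1=3 y_2=-1
S(3/2) = 77/80

y_0 = S_0(0) = a_0 = -4
y_1 = S_1(0) = a_1 = 3
y_2 = S_1(2) = -1
t_q=3/2 is in segment 0 (τ=3/2); S_0(τ)=77/80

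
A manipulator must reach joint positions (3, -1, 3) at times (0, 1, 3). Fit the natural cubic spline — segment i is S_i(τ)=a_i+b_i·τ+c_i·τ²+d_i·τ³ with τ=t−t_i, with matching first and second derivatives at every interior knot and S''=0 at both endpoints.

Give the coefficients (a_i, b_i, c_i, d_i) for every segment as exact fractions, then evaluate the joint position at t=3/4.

  seg 0: a=3 b=-5 c=0 d=1
  seg 1: a=-1 b=-2 c=3 d=-1/2
S(3/4) = -21/64

Δ: Δ0=-4, Δ1=2
row 1: diag=6, rhs=36; c'=1/3, d'=6
back: M1=6
M: M0=0, M1=6, M2=0
seg 0: a=3, c=M0/2=0, d=(M1−M0)/(6·1)=1, b=Δ0−h0·(2M0+M1)/6=-5
seg 1: a=-1, c=M1/2=3, d=(M2−M1)/(6·2)=-1/2, b=Δ1−h1·(2M1+M2)/6=-2
t_q=3/4 → seg 0, τ=3/4; S=3+-5·τ+0·τ²+1·τ³=-21/64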